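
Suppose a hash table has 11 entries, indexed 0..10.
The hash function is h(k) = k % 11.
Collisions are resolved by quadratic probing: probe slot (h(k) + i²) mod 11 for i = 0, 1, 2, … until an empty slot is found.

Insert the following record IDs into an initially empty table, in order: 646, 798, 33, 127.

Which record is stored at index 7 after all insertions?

646: h=8 -> slot 8
798: h=6 -> slot 6
33: h=0 -> slot 0
127: h=6, probe 6,7 -> slot 7
Table: [33, ., ., ., ., ., 798, 127, 646, ., .]

127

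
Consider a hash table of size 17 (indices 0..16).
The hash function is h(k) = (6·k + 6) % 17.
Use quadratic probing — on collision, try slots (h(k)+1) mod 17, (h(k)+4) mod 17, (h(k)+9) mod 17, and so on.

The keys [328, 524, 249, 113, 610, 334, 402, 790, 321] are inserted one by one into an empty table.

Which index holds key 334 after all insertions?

328: h=2 → slot 2
524: h=5 → slot 5
249: h=4 → slot 4
113: h=4, probe 4,5,8 → slot 8
610: h=11 → slot 11
334: h=4, probe 4,5,8,13 → slot 13
402: h=4, probe 4,5,8,13,3 → slot 3
790: h=3, probe 3,4,7 → slot 7
321: h=11, probe 11,12 → slot 12
Table: [_, _, 328, 402, 249, 524, _, 790, 113, _, _, 610, 321, 334, _, _, _]

13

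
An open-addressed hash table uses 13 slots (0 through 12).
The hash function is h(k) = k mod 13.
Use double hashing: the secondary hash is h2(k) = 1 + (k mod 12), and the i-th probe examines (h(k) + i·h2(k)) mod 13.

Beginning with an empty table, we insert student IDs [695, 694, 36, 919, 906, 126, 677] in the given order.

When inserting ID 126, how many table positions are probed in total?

Insert 695: h=6, slot 6 empty → index 6.
Insert 694: h=5, slot 5 empty → index 5.
Insert 36: h=10, slot 10 empty → index 10.
Insert 919: h=9, slot 9 empty → index 9.
Insert 906: h=9, h2=7, slot 9 occupied → index 3.
Insert 126: h=9, h2=7, slots 9,3,10 occupied → index 4.
Insert 677: h=1, slot 1 empty → index 1.
Table: [—, 677, —, 906, 126, 694, 695, —, —, 919, 36, —, —]

4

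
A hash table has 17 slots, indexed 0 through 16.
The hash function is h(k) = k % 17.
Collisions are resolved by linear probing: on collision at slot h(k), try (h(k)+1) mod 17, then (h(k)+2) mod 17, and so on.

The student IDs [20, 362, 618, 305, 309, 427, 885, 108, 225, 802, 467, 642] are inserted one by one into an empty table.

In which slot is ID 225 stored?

20: h=3 → slot 3
362: h=5 → slot 5
618: h=6 → slot 6
305: h=16 → slot 16
309: h=3, probe 3,4 → slot 4
427: h=2 → slot 2
885: h=1 → slot 1
108: h=6, probe 6,7 → slot 7
225: h=4, probe 4,5,6,7,8 → slot 8
802: h=3, probe 3,4,5,6,7,8,9 → slot 9
467: h=8, probe 8,9,10 → slot 10
642: h=13 → slot 13
Table: [_, 885, 427, 20, 309, 362, 618, 108, 225, 802, 467, _, _, 642, _, _, 305]

8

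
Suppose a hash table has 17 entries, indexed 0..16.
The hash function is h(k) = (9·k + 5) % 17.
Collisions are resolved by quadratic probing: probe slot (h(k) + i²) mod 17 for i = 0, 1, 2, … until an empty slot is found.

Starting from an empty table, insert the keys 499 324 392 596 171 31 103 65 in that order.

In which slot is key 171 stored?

6

499 hashes to 8; slot 8 is free → place at 8.
324 hashes to 14; slot 14 is free → place at 14.
392 hashes to 14; 14 taken → place at 15.
596 hashes to 14; 14,15 taken → place at 1.
171 hashes to 14; 14,15,1 taken → place at 6.
31 hashes to 12; slot 12 is free → place at 12.
103 hashes to 14; 14,15,1,6 taken → place at 13.
65 hashes to 12; 12,13 taken → place at 16.
Table: [-, 596, -, -, -, -, 171, -, 499, -, -, -, 31, 103, 324, 392, 65]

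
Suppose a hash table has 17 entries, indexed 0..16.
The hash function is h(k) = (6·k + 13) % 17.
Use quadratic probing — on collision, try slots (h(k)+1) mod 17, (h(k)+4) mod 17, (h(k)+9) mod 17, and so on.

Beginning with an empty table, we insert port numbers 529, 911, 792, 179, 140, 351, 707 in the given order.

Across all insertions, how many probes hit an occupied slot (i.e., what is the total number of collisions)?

Insert 529: h=8, slot 8 empty -> index 8.
Insert 911: h=5, slot 5 empty -> index 5.
Insert 792: h=5, slot 5 occupied -> index 6.
Insert 179: h=16, slot 16 empty -> index 16.
Insert 140: h=3, slot 3 empty -> index 3.
Insert 351: h=11, slot 11 empty -> index 11.
Insert 707: h=5, slots 5,6 occupied -> index 9.
Table: [-, -, -, 140, -, 911, 792, -, 529, 707, -, 351, -, -, -, -, 179]

3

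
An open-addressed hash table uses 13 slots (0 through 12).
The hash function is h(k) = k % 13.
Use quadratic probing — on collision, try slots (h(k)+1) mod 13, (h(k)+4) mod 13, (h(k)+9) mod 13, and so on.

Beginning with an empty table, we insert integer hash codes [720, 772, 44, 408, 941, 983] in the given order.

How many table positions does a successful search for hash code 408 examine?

720 hashes to 5; slot 5 is free => place at 5.
772 hashes to 5; 5 taken => place at 6.
44 hashes to 5; 5,6 taken => place at 9.
408 hashes to 5; 5,6,9 taken => place at 1.
941 hashes to 5; 5,6,9,1 taken => place at 8.
983 hashes to 8; 8,9 taken => place at 12.
Table: [_, 408, _, _, _, 720, 772, _, 941, 44, _, _, 983]
Lookup 408: h=5, probe 5,6,9,1 → found at 1.

4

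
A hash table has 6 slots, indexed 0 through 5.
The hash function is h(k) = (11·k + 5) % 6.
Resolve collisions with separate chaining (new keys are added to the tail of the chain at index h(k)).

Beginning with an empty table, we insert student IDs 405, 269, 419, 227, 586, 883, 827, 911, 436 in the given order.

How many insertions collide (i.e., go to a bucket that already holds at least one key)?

Insert 405: h=2, bucket 2 empty -> new chain.
Insert 269: h=0, bucket 0 empty -> new chain.
Insert 419: h=0, bucket 0 nonempty -> append to chain.
Insert 227: h=0, bucket 0 nonempty -> append to chain.
Insert 586: h=1, bucket 1 empty -> new chain.
Insert 883: h=4, bucket 4 empty -> new chain.
Insert 827: h=0, bucket 0 nonempty -> append to chain.
Insert 911: h=0, bucket 0 nonempty -> append to chain.
Insert 436: h=1, bucket 1 nonempty -> append to chain.
Final buckets:
0: 269 -> 419 -> 227 -> 827 -> 911
1: 586 -> 436
2: 405
3: ∅
4: 883
5: ∅

5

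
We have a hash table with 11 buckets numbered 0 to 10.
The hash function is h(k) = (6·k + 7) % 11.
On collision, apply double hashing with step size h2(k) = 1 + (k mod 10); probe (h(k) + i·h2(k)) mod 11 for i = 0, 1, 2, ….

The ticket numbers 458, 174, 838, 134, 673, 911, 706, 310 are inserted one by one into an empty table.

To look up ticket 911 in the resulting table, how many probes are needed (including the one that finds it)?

3

458 hashes to 5; slot 5 is free => place at 5.
174 hashes to 6; slot 6 is free => place at 6.
838 hashes to 8; slot 8 is free => place at 8.
134 hashes to 8, h2=5; 8 taken => place at 2.
673 hashes to 8, h2=4; 8 taken => place at 1.
911 hashes to 6, h2=2; 6,8 taken => place at 10.
706 hashes to 8, h2=7; 8 taken => place at 4.
310 hashes to 8, h2=1; 8 taken => place at 9.
Table: [_, 673, 134, _, 706, 458, 174, _, 838, 310, 911]
Lookup 911: h=6, h2=2, probe 6,8,10 → found at 10.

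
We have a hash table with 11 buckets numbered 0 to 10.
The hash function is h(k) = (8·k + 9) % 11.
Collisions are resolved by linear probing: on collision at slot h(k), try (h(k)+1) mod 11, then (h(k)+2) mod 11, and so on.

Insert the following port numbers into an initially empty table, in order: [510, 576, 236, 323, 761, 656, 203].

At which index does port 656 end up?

510 hashes to 8; slot 8 is free → place at 8.
576 hashes to 8; 8 taken → place at 9.
236 hashes to 5; slot 5 is free → place at 5.
323 hashes to 8; 8,9 taken → place at 10.
761 hashes to 3; slot 3 is free → place at 3.
656 hashes to 10; 10 taken → place at 0.
203 hashes to 5; 5 taken → place at 6.
Table: [656, -, -, 761, -, 236, 203, -, 510, 576, 323]

0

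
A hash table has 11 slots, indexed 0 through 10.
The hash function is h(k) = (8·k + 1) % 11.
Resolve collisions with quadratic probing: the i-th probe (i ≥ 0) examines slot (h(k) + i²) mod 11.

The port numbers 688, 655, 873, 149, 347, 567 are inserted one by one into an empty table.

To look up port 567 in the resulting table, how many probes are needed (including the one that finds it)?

Insert 688: h=5, slot 5 empty → index 5.
Insert 655: h=5, slot 5 occupied → index 6.
Insert 873: h=0, slot 0 empty → index 0.
Insert 149: h=5, slots 5,6 occupied → index 9.
Insert 347: h=5, slots 5,6,9 occupied → index 3.
Insert 567: h=5, slots 5,6,9,3 occupied → index 10.
Table: [873, ∅, ∅, 347, ∅, 688, 655, ∅, ∅, 149, 567]
Lookup 567: h=5, probe 5,6,9,3,10 → found at 10.

5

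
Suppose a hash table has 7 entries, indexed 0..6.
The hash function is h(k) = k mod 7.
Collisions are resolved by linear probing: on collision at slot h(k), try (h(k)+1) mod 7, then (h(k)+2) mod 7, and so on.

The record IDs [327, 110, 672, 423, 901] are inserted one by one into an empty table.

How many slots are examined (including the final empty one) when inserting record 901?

4

Insert 327: h=5, slot 5 empty -> index 5.
Insert 110: h=5, slot 5 occupied -> index 6.
Insert 672: h=0, slot 0 empty -> index 0.
Insert 423: h=3, slot 3 empty -> index 3.
Insert 901: h=5, slots 5,6,0 occupied -> index 1.
Table: [672, 901, —, 423, —, 327, 110]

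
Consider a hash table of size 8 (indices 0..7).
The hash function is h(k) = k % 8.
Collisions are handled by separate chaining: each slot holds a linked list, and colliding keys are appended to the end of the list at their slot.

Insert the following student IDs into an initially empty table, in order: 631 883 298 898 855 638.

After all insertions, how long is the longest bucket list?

2

631 -> bucket 7
883 -> bucket 3
298 -> bucket 2
898 -> bucket 2 (collision)
855 -> bucket 7 (collision)
638 -> bucket 6
Final buckets:
0: _
1: _
2: 298 -> 898
3: 883
4: _
5: _
6: 638
7: 631 -> 855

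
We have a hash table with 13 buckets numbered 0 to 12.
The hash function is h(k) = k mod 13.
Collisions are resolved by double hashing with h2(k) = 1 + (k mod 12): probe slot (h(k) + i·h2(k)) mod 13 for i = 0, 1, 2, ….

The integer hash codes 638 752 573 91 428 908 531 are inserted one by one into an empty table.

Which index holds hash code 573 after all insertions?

8

Insert 638: h=1, slot 1 empty => index 1.
Insert 752: h=11, slot 11 empty => index 11.
Insert 573: h=1, h2=10, slots 1,11 occupied => index 8.
Insert 91: h=0, slot 0 empty => index 0.
Insert 428: h=12, slot 12 empty => index 12.
Insert 908: h=11, h2=9, slot 11 occupied => index 7.
Insert 531: h=11, h2=4, slot 11 occupied => index 2.
Table: [91, 638, 531, _, _, _, _, 908, 573, _, _, 752, 428]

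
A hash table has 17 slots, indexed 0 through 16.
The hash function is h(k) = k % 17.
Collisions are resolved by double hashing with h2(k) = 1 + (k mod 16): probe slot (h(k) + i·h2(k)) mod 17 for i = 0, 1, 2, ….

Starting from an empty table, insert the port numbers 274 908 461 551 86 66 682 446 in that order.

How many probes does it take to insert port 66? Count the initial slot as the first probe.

Insert 274: h=2, slot 2 empty => index 2.
Insert 908: h=7, slot 7 empty => index 7.
Insert 461: h=2, h2=14, slot 2 occupied => index 16.
Insert 551: h=7, h2=8, slot 7 occupied => index 15.
Insert 86: h=1, slot 1 empty => index 1.
Insert 66: h=15, h2=3, slots 15,1 occupied => index 4.
Insert 682: h=2, h2=11, slot 2 occupied => index 13.
Insert 446: h=4, h2=15, slots 4,2 occupied => index 0.
Table: [446, 86, 274, -, 66, -, -, 908, -, -, -, -, -, 682, -, 551, 461]

3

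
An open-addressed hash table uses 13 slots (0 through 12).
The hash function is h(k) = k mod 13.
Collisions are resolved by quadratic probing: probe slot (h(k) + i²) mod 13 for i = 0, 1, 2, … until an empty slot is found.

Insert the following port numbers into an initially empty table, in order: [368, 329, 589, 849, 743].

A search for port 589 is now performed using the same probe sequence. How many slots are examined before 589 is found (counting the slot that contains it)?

368: h=4 -> slot 4
329: h=4, probe 4,5 -> slot 5
589: h=4, probe 4,5,8 -> slot 8
849: h=4, probe 4,5,8,0 -> slot 0
743: h=2 -> slot 2
Table: [849, ., 743, ., 368, 329, ., ., 589, ., ., ., .]
Lookup 589: h=4, probe 4,5,8 → found at 8.

3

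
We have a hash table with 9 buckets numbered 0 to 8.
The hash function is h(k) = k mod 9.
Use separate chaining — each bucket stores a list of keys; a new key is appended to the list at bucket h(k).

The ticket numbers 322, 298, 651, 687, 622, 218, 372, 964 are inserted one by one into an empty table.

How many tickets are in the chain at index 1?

Insert 322: h=7, bucket 7 empty → new chain.
Insert 298: h=1, bucket 1 empty → new chain.
Insert 651: h=3, bucket 3 empty → new chain.
Insert 687: h=3, bucket 3 nonempty → append to chain.
Insert 622: h=1, bucket 1 nonempty → append to chain.
Insert 218: h=2, bucket 2 empty → new chain.
Insert 372: h=3, bucket 3 nonempty → append to chain.
Insert 964: h=1, bucket 1 nonempty → append to chain.
Final buckets:
0: ∅
1: 298 -> 622 -> 964
2: 218
3: 651 -> 687 -> 372
4: ∅
5: ∅
6: ∅
7: 322
8: ∅

3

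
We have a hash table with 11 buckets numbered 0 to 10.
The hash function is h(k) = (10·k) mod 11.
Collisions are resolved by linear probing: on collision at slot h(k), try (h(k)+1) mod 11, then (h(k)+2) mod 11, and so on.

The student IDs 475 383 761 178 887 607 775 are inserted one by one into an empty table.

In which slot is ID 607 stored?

1

475 hashes to 9; slot 9 is free → place at 9.
383 hashes to 2; slot 2 is free → place at 2.
761 hashes to 9; 9 taken → place at 10.
178 hashes to 9; 9,10 taken → place at 0.
887 hashes to 4; slot 4 is free → place at 4.
607 hashes to 9; 9,10,0 taken → place at 1.
775 hashes to 6; slot 6 is free → place at 6.
Table: [178, 607, 383, —, 887, —, 775, —, —, 475, 761]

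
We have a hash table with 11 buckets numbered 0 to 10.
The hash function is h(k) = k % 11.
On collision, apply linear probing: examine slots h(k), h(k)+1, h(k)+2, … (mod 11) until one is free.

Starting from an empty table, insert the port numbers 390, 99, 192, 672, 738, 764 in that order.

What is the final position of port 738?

Insert 390: h=5, slot 5 empty => index 5.
Insert 99: h=0, slot 0 empty => index 0.
Insert 192: h=5, slot 5 occupied => index 6.
Insert 672: h=1, slot 1 empty => index 1.
Insert 738: h=1, slot 1 occupied => index 2.
Insert 764: h=5, slots 5,6 occupied => index 7.
Table: [99, 672, 738, ∅, ∅, 390, 192, 764, ∅, ∅, ∅]

2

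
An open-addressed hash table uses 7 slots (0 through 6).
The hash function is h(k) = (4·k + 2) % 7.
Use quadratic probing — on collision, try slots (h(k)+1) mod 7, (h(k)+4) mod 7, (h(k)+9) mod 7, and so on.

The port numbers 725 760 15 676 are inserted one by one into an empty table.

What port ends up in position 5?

760

725: h=4 -> slot 4
760: h=4, probe 4,5 -> slot 5
15: h=6 -> slot 6
676: h=4, probe 4,5,1 -> slot 1
Table: [∅, 676, ∅, ∅, 725, 760, 15]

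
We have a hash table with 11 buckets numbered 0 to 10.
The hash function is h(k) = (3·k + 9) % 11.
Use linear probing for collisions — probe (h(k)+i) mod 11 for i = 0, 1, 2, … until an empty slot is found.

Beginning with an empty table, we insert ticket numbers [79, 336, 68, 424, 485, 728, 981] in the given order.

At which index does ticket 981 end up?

9

Insert 79: h=4, slot 4 empty => index 4.
Insert 336: h=5, slot 5 empty => index 5.
Insert 68: h=4, slots 4,5 occupied => index 6.
Insert 424: h=5, slots 5,6 occupied => index 7.
Insert 485: h=1, slot 1 empty => index 1.
Insert 728: h=4, slots 4,5,6,7 occupied => index 8.
Insert 981: h=4, slots 4,5,6,7,8 occupied => index 9.
Table: [_, 485, _, _, 79, 336, 68, 424, 728, 981, _]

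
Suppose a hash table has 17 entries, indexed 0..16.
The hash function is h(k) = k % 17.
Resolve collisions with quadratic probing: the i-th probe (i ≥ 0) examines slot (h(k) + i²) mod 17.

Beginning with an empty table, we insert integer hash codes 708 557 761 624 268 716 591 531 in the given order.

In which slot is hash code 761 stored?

14

708: h=11 → slot 11
557: h=13 → slot 13
761: h=13, probe 13,14 → slot 14
624: h=12 → slot 12
268: h=13, probe 13,14,0 → slot 0
716: h=2 → slot 2
591: h=13, probe 13,14,0,5 → slot 5
531: h=4 → slot 4
Table: [268, ., 716, ., 531, 591, ., ., ., ., ., 708, 624, 557, 761, ., .]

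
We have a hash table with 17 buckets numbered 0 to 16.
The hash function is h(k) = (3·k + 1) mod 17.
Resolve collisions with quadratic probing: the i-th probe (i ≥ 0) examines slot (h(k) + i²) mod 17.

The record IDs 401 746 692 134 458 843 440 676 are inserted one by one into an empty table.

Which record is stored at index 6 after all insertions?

401: h=14 → slot 14
746: h=12 → slot 12
692: h=3 → slot 3
134: h=12, probe 12,13 → slot 13
458: h=15 → slot 15
843: h=14, probe 14,15,1 → slot 1
440: h=12, probe 12,13,16 → slot 16
676: h=6 → slot 6
Table: [., 843, ., 692, ., ., 676, ., ., ., ., ., 746, 134, 401, 458, 440]

676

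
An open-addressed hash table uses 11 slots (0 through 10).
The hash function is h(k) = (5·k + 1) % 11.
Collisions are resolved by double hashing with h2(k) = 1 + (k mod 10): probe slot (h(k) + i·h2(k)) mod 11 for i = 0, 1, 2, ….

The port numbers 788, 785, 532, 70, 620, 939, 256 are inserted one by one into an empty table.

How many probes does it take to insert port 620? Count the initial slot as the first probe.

3

788 hashes to 3; slot 3 is free => place at 3.
785 hashes to 10; slot 10 is free => place at 10.
532 hashes to 10, h2=3; 10 taken => place at 2.
70 hashes to 10, h2=1; 10 taken => place at 0.
620 hashes to 10, h2=1; 10,0 taken => place at 1.
939 hashes to 10, h2=10; 10 taken => place at 9.
256 hashes to 5; slot 5 is free => place at 5.
Table: [70, 620, 532, 788, _, 256, _, _, _, 939, 785]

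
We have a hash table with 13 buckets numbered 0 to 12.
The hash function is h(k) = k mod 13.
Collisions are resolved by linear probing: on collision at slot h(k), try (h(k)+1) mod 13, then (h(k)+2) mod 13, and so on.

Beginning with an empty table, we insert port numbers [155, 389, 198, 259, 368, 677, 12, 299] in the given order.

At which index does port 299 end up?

6

155 hashes to 12; slot 12 is free → place at 12.
389 hashes to 12; 12 taken → place at 0.
198 hashes to 3; slot 3 is free → place at 3.
259 hashes to 12; 12,0 taken → place at 1.
368 hashes to 4; slot 4 is free → place at 4.
677 hashes to 1; 1 taken → place at 2.
12 hashes to 12; 12,0,1,2,3,4 taken → place at 5.
299 hashes to 0; 0,1,2,3,4,5 taken → place at 6.
Table: [389, 259, 677, 198, 368, 12, 299, ∅, ∅, ∅, ∅, ∅, 155]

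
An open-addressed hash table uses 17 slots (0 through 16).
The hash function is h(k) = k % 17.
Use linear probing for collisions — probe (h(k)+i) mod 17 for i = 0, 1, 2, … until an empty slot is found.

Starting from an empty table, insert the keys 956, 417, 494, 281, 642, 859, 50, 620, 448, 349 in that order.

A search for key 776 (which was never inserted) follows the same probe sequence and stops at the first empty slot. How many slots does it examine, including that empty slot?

956 hashes to 4; slot 4 is free → place at 4.
417 hashes to 9; slot 9 is free → place at 9.
494 hashes to 1; slot 1 is free → place at 1.
281 hashes to 9; 9 taken → place at 10.
642 hashes to 13; slot 13 is free → place at 13.
859 hashes to 9; 9,10 taken → place at 11.
50 hashes to 16; slot 16 is free → place at 16.
620 hashes to 8; slot 8 is free → place at 8.
448 hashes to 6; slot 6 is free → place at 6.
349 hashes to 9; 9,10,11 taken → place at 12.
Table: [., 494, ., ., 956, ., 448, ., 620, 417, 281, 859, 349, 642, ., ., 50]
Lookup 776: h=11, probe 11,12,13,14 → slot 14 empty, not found.

4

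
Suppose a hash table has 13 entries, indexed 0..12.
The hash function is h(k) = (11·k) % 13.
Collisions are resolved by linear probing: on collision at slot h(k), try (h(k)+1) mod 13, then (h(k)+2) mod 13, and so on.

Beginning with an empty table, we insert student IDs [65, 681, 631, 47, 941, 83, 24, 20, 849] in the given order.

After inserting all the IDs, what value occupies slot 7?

849

65 hashes to 0; slot 0 is free -> place at 0.
681 hashes to 3; slot 3 is free -> place at 3.
631 hashes to 12; slot 12 is free -> place at 12.
47 hashes to 10; slot 10 is free -> place at 10.
941 hashes to 3; 3 taken -> place at 4.
83 hashes to 3; 3,4 taken -> place at 5.
24 hashes to 4; 4,5 taken -> place at 6.
20 hashes to 12; 12,0 taken -> place at 1.
849 hashes to 5; 5,6 taken -> place at 7.
Table: [65, 20, ∅, 681, 941, 83, 24, 849, ∅, ∅, 47, ∅, 631]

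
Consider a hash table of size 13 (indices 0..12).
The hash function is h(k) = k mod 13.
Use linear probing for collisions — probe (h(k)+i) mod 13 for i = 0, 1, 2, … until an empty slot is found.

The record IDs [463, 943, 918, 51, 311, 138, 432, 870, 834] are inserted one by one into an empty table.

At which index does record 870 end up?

463: h=8 → slot 8
943: h=7 → slot 7
918: h=8, probe 8,9 → slot 9
51: h=12 → slot 12
311: h=12, probe 12,0 → slot 0
138: h=8, probe 8,9,10 → slot 10
432: h=3 → slot 3
870: h=12, probe 12,0,1 → slot 1
834: h=2 → slot 2
Table: [311, 870, 834, 432, _, _, _, 943, 463, 918, 138, _, 51]

1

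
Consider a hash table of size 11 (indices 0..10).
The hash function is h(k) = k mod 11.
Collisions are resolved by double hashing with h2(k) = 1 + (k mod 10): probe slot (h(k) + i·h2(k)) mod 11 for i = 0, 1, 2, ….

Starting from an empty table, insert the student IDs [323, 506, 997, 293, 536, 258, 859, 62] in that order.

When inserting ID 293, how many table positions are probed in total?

4

323 hashes to 4; slot 4 is free => place at 4.
506 hashes to 0; slot 0 is free => place at 0.
997 hashes to 7; slot 7 is free => place at 7.
293 hashes to 7, h2=4; 7,0,4 taken => place at 8.
536 hashes to 8, h2=7; 8,4,0,7 taken => place at 3.
258 hashes to 5; slot 5 is free => place at 5.
859 hashes to 1; slot 1 is free => place at 1.
62 hashes to 7, h2=3; 7 taken => place at 10.
Table: [506, 859, _, 536, 323, 258, _, 997, 293, _, 62]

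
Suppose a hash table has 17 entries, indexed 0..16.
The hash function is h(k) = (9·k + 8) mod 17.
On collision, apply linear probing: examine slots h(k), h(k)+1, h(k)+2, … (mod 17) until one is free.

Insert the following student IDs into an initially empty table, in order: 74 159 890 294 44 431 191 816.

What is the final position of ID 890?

74: h=11 -> slot 11
159: h=11, probe 11,12 -> slot 12
890: h=11, probe 11,12,13 -> slot 13
294: h=2 -> slot 2
44: h=13, probe 13,14 -> slot 14
431: h=11, probe 11,12,13,14,15 -> slot 15
191: h=10 -> slot 10
816: h=8 -> slot 8
Table: [_, _, 294, _, _, _, _, _, 816, _, 191, 74, 159, 890, 44, 431, _]

13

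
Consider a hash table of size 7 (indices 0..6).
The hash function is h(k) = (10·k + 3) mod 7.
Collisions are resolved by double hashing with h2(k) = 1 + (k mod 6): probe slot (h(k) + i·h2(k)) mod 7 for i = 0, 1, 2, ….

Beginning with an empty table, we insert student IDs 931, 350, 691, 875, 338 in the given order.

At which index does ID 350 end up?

6

931 hashes to 3; slot 3 is free → place at 3.
350 hashes to 3, h2=3; 3 taken → place at 6.
691 hashes to 4; slot 4 is free → place at 4.
875 hashes to 3, h2=6; 3 taken → place at 2.
338 hashes to 2, h2=3; 2 taken → place at 5.
Table: [., ., 875, 931, 691, 338, 350]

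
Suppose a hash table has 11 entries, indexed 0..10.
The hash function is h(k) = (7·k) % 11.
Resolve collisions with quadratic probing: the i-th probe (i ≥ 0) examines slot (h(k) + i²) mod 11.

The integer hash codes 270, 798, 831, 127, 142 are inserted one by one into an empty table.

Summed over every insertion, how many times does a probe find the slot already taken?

6

Insert 270: h=9, slot 9 empty => index 9.
Insert 798: h=9, slot 9 occupied => index 10.
Insert 831: h=9, slots 9,10 occupied => index 2.
Insert 127: h=9, slots 9,10,2 occupied => index 7.
Insert 142: h=4, slot 4 empty => index 4.
Table: [∅, ∅, 831, ∅, 142, ∅, ∅, 127, ∅, 270, 798]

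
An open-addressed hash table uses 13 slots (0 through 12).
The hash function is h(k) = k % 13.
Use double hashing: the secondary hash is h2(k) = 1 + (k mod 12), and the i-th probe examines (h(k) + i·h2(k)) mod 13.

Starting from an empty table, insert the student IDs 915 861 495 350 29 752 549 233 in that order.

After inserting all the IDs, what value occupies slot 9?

29

915 hashes to 5; slot 5 is free => place at 5.
861 hashes to 3; slot 3 is free => place at 3.
495 hashes to 1; slot 1 is free => place at 1.
350 hashes to 12; slot 12 is free => place at 12.
29 hashes to 3, h2=6; 3 taken => place at 9.
752 hashes to 11; slot 11 is free => place at 11.
549 hashes to 3, h2=10; 3 taken => place at 0.
233 hashes to 12, h2=6; 12,5,11 taken => place at 4.
Table: [549, 495, _, 861, 233, 915, _, _, _, 29, _, 752, 350]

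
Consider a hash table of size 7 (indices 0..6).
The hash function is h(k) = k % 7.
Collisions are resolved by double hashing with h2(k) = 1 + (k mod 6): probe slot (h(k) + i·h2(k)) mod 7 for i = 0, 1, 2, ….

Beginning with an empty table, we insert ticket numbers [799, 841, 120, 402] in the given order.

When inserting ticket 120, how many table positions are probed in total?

2

799: h=1 → slot 1
841: h=1, h2=2, probe 1,3 → slot 3
120: h=1, h2=1, probe 1,2 → slot 2
402: h=3, h2=1, probe 3,4 → slot 4
Table: [∅, 799, 120, 841, 402, ∅, ∅]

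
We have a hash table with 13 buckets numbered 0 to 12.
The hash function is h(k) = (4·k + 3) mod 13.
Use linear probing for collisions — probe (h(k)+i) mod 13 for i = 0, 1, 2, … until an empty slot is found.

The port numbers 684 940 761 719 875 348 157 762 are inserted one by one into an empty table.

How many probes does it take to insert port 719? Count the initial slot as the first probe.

Insert 684: h=9, slot 9 empty → index 9.
Insert 940: h=6, slot 6 empty → index 6.
Insert 761: h=5, slot 5 empty → index 5.
Insert 719: h=6, slot 6 occupied → index 7.
Insert 875: h=6, slots 6,7 occupied → index 8.
Insert 348: h=4, slot 4 empty → index 4.
Insert 157: h=7, slots 7,8,9 occupied → index 10.
Insert 762: h=9, slots 9,10 occupied → index 11.
Table: [., ., ., ., 348, 761, 940, 719, 875, 684, 157, 762, .]

2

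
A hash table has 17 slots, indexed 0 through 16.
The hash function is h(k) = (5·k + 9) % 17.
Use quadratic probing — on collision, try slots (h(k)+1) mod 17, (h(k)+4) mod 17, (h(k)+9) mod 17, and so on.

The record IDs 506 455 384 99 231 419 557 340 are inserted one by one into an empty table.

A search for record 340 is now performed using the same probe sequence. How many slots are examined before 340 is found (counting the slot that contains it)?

4

506 hashes to 6; slot 6 is free => place at 6.
455 hashes to 6; 6 taken => place at 7.
384 hashes to 8; slot 8 is free => place at 8.
99 hashes to 11; slot 11 is free => place at 11.
231 hashes to 8; 8 taken => place at 9.
419 hashes to 13; slot 13 is free => place at 13.
557 hashes to 6; 6,7 taken => place at 10.
340 hashes to 9; 9,10,13 taken => place at 1.
Table: [_, 340, _, _, _, _, 506, 455, 384, 231, 557, 99, _, 419, _, _, _]
Lookup 340: h=9, probe 9,10,13,1 → found at 1.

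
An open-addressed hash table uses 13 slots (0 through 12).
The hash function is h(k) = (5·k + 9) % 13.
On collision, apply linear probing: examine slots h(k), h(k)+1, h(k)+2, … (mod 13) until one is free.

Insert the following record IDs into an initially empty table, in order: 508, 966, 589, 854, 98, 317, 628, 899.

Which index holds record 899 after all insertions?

508 hashes to 1; slot 1 is free => place at 1.
966 hashes to 3; slot 3 is free => place at 3.
589 hashes to 3; 3 taken => place at 4.
854 hashes to 2; slot 2 is free => place at 2.
98 hashes to 5; slot 5 is free => place at 5.
317 hashes to 8; slot 8 is free => place at 8.
628 hashes to 3; 3,4,5 taken => place at 6.
899 hashes to 6; 6 taken => place at 7.
Table: [., 508, 854, 966, 589, 98, 628, 899, 317, ., ., ., .]

7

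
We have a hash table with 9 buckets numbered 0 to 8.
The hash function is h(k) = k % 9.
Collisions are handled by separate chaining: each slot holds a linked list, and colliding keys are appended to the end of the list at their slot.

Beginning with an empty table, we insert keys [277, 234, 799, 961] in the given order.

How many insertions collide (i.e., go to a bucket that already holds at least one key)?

Insert 277: h=7, bucket 7 empty -> new chain.
Insert 234: h=0, bucket 0 empty -> new chain.
Insert 799: h=7, bucket 7 nonempty -> append to chain.
Insert 961: h=7, bucket 7 nonempty -> append to chain.
Final buckets:
0: 234
1: —
2: —
3: —
4: —
5: —
6: —
7: 277 -> 799 -> 961
8: —

2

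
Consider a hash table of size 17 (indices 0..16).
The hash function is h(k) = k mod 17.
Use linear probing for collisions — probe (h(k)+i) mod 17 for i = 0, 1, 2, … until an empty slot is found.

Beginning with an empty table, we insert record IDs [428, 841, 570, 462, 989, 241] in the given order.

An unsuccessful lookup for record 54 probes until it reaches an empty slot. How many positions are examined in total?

5

428: h=3 -> slot 3
841: h=8 -> slot 8
570: h=9 -> slot 9
462: h=3, probe 3,4 -> slot 4
989: h=3, probe 3,4,5 -> slot 5
241: h=3, probe 3,4,5,6 -> slot 6
Table: [-, -, -, 428, 462, 989, 241, -, 841, 570, -, -, -, -, -, -, -]
Lookup 54: h=3, probe 3,4,5,6,7 → slot 7 empty, not found.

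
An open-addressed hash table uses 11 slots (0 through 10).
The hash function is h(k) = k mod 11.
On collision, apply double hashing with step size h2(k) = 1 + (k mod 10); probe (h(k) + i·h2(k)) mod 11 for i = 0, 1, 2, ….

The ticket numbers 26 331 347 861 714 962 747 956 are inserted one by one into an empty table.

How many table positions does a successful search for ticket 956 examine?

3

26 hashes to 4; slot 4 is free -> place at 4.
331 hashes to 1; slot 1 is free -> place at 1.
347 hashes to 6; slot 6 is free -> place at 6.
861 hashes to 3; slot 3 is free -> place at 3.
714 hashes to 10; slot 10 is free -> place at 10.
962 hashes to 5; slot 5 is free -> place at 5.
747 hashes to 10, h2=8; 10 taken -> place at 7.
956 hashes to 10, h2=7; 10,6 taken -> place at 2.
Table: [-, 331, 956, 861, 26, 962, 347, 747, -, -, 714]
Lookup 956: h=10, h2=7, probe 10,6,2 → found at 2.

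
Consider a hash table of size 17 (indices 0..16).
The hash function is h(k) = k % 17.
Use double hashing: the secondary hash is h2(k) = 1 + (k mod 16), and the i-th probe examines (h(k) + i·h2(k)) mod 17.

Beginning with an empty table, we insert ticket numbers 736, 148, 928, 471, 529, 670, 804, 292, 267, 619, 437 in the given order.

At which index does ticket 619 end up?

9

736 hashes to 5; slot 5 is free -> place at 5.
148 hashes to 12; slot 12 is free -> place at 12.
928 hashes to 10; slot 10 is free -> place at 10.
471 hashes to 12, h2=8; 12 taken -> place at 3.
529 hashes to 2; slot 2 is free -> place at 2.
670 hashes to 7; slot 7 is free -> place at 7.
804 hashes to 5, h2=5; 5,10 taken -> place at 15.
292 hashes to 3, h2=5; 3 taken -> place at 8.
267 hashes to 12, h2=12; 12,7,2 taken -> place at 14.
619 hashes to 7, h2=12; 7,2,14 taken -> place at 9.
437 hashes to 12, h2=6; 12 taken -> place at 1.
Table: [., 437, 529, 471, ., 736, ., 670, 292, 619, 928, ., 148, ., 267, 804, .]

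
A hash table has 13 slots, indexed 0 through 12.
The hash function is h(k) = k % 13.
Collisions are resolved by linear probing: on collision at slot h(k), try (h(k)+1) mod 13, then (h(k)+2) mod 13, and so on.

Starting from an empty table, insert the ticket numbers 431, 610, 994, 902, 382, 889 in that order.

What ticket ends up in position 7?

431 hashes to 2; slot 2 is free → place at 2.
610 hashes to 12; slot 12 is free → place at 12.
994 hashes to 6; slot 6 is free → place at 6.
902 hashes to 5; slot 5 is free → place at 5.
382 hashes to 5; 5,6 taken → place at 7.
889 hashes to 5; 5,6,7 taken → place at 8.
Table: [., ., 431, ., ., 902, 994, 382, 889, ., ., ., 610]

382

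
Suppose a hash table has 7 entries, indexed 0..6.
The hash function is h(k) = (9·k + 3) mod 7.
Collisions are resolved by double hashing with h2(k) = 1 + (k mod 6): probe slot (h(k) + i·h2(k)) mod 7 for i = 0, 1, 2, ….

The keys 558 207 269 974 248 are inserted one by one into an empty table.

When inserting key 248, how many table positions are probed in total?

558: h=6 => slot 6
207: h=4 => slot 4
269: h=2 => slot 2
974: h=5 => slot 5
248: h=2, h2=3, probe 2,5,1 => slot 1
Table: [—, 248, 269, —, 207, 974, 558]

3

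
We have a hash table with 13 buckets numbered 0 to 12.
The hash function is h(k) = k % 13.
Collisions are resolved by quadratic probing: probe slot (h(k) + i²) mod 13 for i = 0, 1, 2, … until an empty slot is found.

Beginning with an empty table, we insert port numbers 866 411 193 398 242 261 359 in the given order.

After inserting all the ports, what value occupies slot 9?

866: h=8 -> slot 8
411: h=8, probe 8,9 -> slot 9
193: h=11 -> slot 11
398: h=8, probe 8,9,12 -> slot 12
242: h=8, probe 8,9,12,4 -> slot 4
261: h=1 -> slot 1
359: h=8, probe 8,9,12,4,11,7 -> slot 7
Table: [-, 261, -, -, 242, -, -, 359, 866, 411, -, 193, 398]

411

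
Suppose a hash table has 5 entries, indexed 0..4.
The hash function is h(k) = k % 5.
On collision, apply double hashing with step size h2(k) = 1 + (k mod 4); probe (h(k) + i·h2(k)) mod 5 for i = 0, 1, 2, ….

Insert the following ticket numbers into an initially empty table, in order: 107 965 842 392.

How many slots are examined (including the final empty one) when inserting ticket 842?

3

107 hashes to 2; slot 2 is free -> place at 2.
965 hashes to 0; slot 0 is free -> place at 0.
842 hashes to 2, h2=3; 2,0 taken -> place at 3.
392 hashes to 2, h2=1; 2,3 taken -> place at 4.
Table: [965, -, 107, 842, 392]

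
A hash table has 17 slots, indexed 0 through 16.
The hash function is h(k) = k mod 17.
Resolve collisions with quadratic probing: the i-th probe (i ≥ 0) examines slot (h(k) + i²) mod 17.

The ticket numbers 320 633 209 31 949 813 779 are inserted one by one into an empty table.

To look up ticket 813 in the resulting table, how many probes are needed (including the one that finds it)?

Insert 320: h=14, slot 14 empty => index 14.
Insert 633: h=4, slot 4 empty => index 4.
Insert 209: h=5, slot 5 empty => index 5.
Insert 31: h=14, slot 14 occupied => index 15.
Insert 949: h=14, slots 14,15 occupied => index 1.
Insert 813: h=14, slots 14,15,1 occupied => index 6.
Insert 779: h=14, slots 14,15,1,6 occupied => index 13.
Table: [-, 949, -, -, 633, 209, 813, -, -, -, -, -, -, 779, 320, 31, -]
Lookup 813: h=14, probe 14,15,1,6 → found at 6.

4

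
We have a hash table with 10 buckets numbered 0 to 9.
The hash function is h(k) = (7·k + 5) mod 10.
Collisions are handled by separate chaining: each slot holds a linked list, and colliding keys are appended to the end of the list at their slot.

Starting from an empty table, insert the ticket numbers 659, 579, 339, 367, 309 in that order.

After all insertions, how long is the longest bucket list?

4

Insert 659: h=8, bucket 8 empty → new chain.
Insert 579: h=8, bucket 8 nonempty → append to chain.
Insert 339: h=8, bucket 8 nonempty → append to chain.
Insert 367: h=4, bucket 4 empty → new chain.
Insert 309: h=8, bucket 8 nonempty → append to chain.
Final buckets:
0: .
1: .
2: .
3: .
4: 367
5: .
6: .
7: .
8: 659 -> 579 -> 339 -> 309
9: .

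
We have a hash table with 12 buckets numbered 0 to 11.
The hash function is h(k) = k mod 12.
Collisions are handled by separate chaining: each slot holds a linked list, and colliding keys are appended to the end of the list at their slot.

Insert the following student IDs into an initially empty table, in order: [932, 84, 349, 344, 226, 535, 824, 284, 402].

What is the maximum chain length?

932 → bucket 8
84 → bucket 0
349 → bucket 1
344 → bucket 8 (collision)
226 → bucket 10
535 → bucket 7
824 → bucket 8 (collision)
284 → bucket 8 (collision)
402 → bucket 6
Final buckets:
0: 84
1: 349
2: -
3: -
4: -
5: -
6: 402
7: 535
8: 932 -> 344 -> 824 -> 284
9: -
10: 226
11: -

4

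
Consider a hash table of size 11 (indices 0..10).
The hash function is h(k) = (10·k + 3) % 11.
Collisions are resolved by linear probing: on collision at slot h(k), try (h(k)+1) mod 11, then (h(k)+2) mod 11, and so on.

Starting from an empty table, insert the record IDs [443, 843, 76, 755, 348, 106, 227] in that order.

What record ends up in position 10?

106

443 hashes to 0; slot 0 is free -> place at 0.
843 hashes to 7; slot 7 is free -> place at 7.
76 hashes to 4; slot 4 is free -> place at 4.
755 hashes to 7; 7 taken -> place at 8.
348 hashes to 7; 7,8 taken -> place at 9.
106 hashes to 7; 7,8,9 taken -> place at 10.
227 hashes to 7; 7,8,9,10,0 taken -> place at 1.
Table: [443, 227, ∅, ∅, 76, ∅, ∅, 843, 755, 348, 106]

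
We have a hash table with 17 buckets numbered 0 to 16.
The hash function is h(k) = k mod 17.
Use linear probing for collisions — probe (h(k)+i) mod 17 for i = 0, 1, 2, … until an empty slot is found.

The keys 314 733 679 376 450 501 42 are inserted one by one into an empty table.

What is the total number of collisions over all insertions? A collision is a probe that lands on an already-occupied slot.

314 hashes to 8; slot 8 is free -> place at 8.
733 hashes to 2; slot 2 is free -> place at 2.
679 hashes to 16; slot 16 is free -> place at 16.
376 hashes to 2; 2 taken -> place at 3.
450 hashes to 8; 8 taken -> place at 9.
501 hashes to 8; 8,9 taken -> place at 10.
42 hashes to 8; 8,9,10 taken -> place at 11.
Table: [_, _, 733, 376, _, _, _, _, 314, 450, 501, 42, _, _, _, _, 679]

7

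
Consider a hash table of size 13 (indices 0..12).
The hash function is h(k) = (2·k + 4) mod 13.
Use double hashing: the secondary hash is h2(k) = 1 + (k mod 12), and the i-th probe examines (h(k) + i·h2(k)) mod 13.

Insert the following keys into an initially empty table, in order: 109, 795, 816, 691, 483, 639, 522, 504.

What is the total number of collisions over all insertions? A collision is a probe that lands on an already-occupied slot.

Insert 109: h=1, slot 1 empty -> index 1.
Insert 795: h=8, slot 8 empty -> index 8.
Insert 816: h=11, slot 11 empty -> index 11.
Insert 691: h=8, h2=8, slot 8 occupied -> index 3.
Insert 483: h=8, h2=4, slot 8 occupied -> index 12.
Insert 639: h=8, h2=4, slots 8,12,3 occupied -> index 7.
Insert 522: h=8, h2=7, slot 8 occupied -> index 2.
Insert 504: h=11, h2=1, slots 11,12 occupied -> index 0.
Table: [504, 109, 522, 691, —, —, —, 639, 795, —, —, 816, 483]

8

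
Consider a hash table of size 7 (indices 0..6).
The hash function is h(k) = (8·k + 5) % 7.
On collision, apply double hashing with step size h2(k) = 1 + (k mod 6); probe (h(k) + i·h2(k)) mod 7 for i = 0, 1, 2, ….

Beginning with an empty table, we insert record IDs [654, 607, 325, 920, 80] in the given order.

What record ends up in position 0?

80

654 hashes to 1; slot 1 is free -> place at 1.
607 hashes to 3; slot 3 is free -> place at 3.
325 hashes to 1, h2=2; 1,3 taken -> place at 5.
920 hashes to 1, h2=3; 1 taken -> place at 4.
80 hashes to 1, h2=3; 1,4 taken -> place at 0.
Table: [80, 654, ., 607, 920, 325, .]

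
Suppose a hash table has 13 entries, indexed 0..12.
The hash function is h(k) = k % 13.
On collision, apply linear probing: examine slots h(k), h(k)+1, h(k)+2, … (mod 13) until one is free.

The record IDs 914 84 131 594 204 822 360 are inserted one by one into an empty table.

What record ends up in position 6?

84

914 hashes to 4; slot 4 is free → place at 4.
84 hashes to 6; slot 6 is free → place at 6.
131 hashes to 1; slot 1 is free → place at 1.
594 hashes to 9; slot 9 is free → place at 9.
204 hashes to 9; 9 taken → place at 10.
822 hashes to 3; slot 3 is free → place at 3.
360 hashes to 9; 9,10 taken → place at 11.
Table: [., 131, ., 822, 914, ., 84, ., ., 594, 204, 360, .]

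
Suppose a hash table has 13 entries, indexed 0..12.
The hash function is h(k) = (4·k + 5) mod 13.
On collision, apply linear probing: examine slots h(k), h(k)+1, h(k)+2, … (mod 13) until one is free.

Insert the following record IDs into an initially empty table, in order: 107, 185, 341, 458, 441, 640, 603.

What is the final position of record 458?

107 hashes to 4; slot 4 is free => place at 4.
185 hashes to 4; 4 taken => place at 5.
341 hashes to 4; 4,5 taken => place at 6.
458 hashes to 4; 4,5,6 taken => place at 7.
441 hashes to 1; slot 1 is free => place at 1.
640 hashes to 4; 4,5,6,7 taken => place at 8.
603 hashes to 12; slot 12 is free => place at 12.
Table: [-, 441, -, -, 107, 185, 341, 458, 640, -, -, -, 603]

7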